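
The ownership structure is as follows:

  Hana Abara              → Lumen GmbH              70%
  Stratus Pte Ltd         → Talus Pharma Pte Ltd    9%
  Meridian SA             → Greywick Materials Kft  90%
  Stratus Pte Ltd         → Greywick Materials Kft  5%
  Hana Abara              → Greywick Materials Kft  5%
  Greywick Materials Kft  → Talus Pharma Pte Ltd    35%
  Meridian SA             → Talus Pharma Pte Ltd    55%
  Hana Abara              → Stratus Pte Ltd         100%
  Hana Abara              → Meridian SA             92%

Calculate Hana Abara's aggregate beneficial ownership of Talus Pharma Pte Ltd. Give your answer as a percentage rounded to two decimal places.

92.08%

Hana reaches Talus along 5 paths.
Via Stratus: 100% × 9% = 9%.
Via Meridian → Greywick: 92% × 90% × 35% = 28.98%.
Via Greywick: 5% × 35% = 1.75%.
Via Stratus → Greywick: 100% × 5% × 35% = 1.75%.
Via Meridian: 92% × 55% = 50.6%.
Total: 9% + 28.98% + 1.75% + 1.75% + 50.6% = 92.08%.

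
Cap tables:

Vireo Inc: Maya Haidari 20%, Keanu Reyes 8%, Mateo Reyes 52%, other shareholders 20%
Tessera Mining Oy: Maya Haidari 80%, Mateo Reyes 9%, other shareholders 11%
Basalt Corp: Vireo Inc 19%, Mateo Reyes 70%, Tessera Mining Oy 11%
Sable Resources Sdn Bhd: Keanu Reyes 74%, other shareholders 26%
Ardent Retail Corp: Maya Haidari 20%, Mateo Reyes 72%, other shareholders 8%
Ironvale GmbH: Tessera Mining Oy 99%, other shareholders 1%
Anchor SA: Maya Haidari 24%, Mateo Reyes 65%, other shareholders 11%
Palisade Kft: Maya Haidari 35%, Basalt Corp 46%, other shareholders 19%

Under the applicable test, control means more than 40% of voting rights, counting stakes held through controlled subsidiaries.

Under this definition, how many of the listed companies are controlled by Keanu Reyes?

1

Keanu holds 74% of Sable, so Keanu controls Sable.
No other company's threshold is met.
Keanu controls 1 company.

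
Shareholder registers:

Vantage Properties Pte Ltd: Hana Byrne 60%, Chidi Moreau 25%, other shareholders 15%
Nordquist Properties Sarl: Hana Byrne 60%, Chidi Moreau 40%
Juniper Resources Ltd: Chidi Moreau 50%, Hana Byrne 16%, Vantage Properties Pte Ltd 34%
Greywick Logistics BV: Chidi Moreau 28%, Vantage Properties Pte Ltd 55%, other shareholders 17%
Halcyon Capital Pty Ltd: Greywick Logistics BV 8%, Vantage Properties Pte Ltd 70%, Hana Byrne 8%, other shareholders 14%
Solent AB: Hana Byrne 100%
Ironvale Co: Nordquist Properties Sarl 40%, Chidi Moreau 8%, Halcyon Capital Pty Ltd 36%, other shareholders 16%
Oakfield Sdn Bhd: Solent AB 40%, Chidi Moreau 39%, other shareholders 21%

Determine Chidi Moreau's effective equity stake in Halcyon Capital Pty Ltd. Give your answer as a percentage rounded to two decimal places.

Chidi reaches Halcyon along 3 paths.
Via Greywick: 28% × 8% = 2.24%.
Via Vantage → Greywick: 25% × 55% × 8% = 1.1%.
Via Vantage: 25% × 70% = 17.5%.
Total: 2.24% + 1.1% + 17.5% = 20.84%.

20.84%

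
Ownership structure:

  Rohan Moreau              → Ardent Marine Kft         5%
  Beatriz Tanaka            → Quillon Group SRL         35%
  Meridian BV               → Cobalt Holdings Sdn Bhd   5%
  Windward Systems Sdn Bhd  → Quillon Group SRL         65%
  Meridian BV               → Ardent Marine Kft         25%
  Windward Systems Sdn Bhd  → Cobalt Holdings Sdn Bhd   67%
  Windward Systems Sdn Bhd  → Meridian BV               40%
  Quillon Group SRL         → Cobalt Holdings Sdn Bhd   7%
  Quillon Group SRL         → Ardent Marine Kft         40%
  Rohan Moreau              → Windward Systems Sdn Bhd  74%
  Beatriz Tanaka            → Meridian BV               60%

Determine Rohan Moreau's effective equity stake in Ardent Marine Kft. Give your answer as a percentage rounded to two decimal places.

Rohan reaches Ardent along 3 paths.
Via Windward → Meridian: 74% × 40% × 25% = 7.4%.
Via Windward → Quillon: 74% × 65% × 40% = 19.24%.
Direct stake: 5% = 5%.
Total: 7.4% + 19.24% + 5% = 31.64%.

31.64%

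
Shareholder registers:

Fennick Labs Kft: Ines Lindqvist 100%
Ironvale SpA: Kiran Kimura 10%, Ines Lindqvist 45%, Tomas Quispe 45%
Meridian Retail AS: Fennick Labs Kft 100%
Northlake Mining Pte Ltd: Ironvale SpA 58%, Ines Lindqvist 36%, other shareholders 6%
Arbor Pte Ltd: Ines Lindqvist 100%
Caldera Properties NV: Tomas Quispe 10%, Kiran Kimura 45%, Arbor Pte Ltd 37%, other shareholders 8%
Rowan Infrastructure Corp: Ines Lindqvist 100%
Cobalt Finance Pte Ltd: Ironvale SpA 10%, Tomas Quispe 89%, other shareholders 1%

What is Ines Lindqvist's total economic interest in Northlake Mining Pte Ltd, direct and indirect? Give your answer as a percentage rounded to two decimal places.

62.10%

Ines reaches Northlake along 2 paths.
Via Ironvale: 45% × 58% = 26.1%.
Direct stake: 36% = 36%.
Total: 26.1% + 36% = 62.1%.
Rounded: 62.10%.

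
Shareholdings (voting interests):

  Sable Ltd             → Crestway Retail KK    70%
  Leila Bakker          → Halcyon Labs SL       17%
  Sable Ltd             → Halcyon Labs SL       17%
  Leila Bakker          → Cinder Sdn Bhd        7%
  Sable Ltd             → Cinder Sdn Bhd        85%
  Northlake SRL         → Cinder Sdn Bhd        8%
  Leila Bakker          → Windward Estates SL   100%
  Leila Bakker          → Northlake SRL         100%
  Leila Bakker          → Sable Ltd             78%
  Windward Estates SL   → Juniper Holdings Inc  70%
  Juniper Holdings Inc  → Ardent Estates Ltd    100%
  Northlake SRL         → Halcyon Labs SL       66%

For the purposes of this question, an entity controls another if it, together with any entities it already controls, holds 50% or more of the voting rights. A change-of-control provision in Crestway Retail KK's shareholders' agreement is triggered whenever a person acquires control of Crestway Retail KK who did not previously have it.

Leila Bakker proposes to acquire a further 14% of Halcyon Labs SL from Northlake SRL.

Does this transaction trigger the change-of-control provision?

No

The purchase adds only to Leila's holdings (Northlake's stake shrinks), so Leila is the only person who could newly come to control Crestway.
Leila holds 78% of Sable, so Leila controls Sable.
Sable holds 70% of Crestway, so Leila controls Crestway.
So Leila already controls Crestway before the transaction.
After the purchase, Leila's direct stake in Halcyon rises to 17% + 14% = 31%, and Northlake's stake falls to 52%.
Leila controlled Crestway already, so this is not a new person acquiring control; every other person's position is unchanged or reduced.
No new person acquires control, so the clause is not triggered.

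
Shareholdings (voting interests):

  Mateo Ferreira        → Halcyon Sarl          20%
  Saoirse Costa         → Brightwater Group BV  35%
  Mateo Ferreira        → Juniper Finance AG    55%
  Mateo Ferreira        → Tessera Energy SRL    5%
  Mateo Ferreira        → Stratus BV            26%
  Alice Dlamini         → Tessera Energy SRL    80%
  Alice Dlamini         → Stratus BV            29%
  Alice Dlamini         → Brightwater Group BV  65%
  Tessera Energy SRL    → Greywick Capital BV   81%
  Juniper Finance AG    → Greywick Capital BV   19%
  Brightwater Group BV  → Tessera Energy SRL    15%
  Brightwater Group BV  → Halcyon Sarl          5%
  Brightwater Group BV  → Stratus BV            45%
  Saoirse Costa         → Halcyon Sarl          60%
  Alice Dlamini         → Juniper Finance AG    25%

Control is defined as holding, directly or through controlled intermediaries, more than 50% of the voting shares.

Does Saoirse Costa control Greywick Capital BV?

Saoirse holds 60% of Halcyon, so Saoirse controls Halcyon.
Neither Saoirse nor any entity Saoirse controls holds any voting interest in Greywick.
So Saoirse does not control Greywick.

No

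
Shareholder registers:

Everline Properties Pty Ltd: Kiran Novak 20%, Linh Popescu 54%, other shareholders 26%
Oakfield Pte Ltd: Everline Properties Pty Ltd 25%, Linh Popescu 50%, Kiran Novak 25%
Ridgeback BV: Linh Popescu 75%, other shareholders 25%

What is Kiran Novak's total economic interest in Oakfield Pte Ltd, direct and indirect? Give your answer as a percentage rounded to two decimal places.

Kiran reaches Oakfield along 2 paths.
Via Everline: 20% × 25% = 5%.
Direct stake: 25% = 25%.
Total: 5% + 25% = 30%.
Rounded: 30.00%.

30.00%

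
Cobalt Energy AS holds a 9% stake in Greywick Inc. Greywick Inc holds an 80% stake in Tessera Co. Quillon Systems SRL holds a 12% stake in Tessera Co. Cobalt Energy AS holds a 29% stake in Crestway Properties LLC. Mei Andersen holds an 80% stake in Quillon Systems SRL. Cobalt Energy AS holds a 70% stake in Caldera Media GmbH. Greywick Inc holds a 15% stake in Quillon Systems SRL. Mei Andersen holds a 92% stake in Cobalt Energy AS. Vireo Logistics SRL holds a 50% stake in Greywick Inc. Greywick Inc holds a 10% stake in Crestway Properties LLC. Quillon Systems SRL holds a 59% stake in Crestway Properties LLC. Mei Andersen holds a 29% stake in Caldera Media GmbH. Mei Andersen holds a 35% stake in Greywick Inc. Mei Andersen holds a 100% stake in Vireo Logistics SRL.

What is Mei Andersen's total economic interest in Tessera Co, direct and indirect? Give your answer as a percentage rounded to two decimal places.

Mei reaches Tessera along 7 paths.
Via Greywick: 35% × 80% = 28%.
Via Cobalt → Greywick: 92% × 9% × 80% = 6.624%.
Via Vireo → Greywick: 100% × 50% × 80% = 40%.
Via Quillon: 80% × 12% = 9.6%.
Via Greywick → Quillon: 35% × 15% × 12% = 0.63%.
Via Cobalt → Greywick → Quillon: 92% × 9% × 15% × 12% = 0.14904%.
Via Vireo → Greywick → Quillon: 100% × 50% × 15% × 12% = 0.9%.
Total: 28% + 6.624% + 40% + 9.6% + 0.63% + 0.14904% + 0.9% = 85.90304%.
Rounded: 85.90%.

85.90%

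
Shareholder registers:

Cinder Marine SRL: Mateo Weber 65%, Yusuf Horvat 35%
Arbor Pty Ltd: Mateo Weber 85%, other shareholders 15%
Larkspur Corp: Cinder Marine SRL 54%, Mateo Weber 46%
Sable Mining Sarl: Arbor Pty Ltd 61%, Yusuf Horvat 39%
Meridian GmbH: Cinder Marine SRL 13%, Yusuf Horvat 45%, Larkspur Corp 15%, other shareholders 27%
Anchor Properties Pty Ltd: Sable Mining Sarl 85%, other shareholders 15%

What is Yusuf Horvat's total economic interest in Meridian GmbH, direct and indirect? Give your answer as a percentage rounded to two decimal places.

Yusuf reaches Meridian along 3 paths.
Via Cinder: 35% × 13% = 4.55%.
Direct stake: 45% = 45%.
Via Cinder → Larkspur: 35% × 54% × 15% = 2.835%.
Total: 4.55% + 45% + 2.835% = 52.385%.
Rounded: 52.39%.

52.39%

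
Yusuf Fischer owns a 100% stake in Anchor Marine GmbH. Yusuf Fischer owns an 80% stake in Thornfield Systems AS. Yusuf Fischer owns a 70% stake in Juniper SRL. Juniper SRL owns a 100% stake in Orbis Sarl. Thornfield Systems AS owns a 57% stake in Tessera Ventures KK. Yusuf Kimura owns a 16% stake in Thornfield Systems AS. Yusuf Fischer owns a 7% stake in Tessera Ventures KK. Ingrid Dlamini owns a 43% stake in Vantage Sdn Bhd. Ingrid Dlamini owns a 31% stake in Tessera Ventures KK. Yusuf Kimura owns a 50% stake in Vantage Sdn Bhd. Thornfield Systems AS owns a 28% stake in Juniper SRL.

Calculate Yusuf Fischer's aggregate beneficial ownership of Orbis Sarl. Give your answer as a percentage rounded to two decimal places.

Yusuf Fischer reaches Orbis along 2 paths.
Via Juniper: 70% × 100% = 70%.
Via Thornfield → Juniper: 80% × 28% × 100% = 22.4%.
Total: 70% + 22.4% = 92.4%.
Rounded: 92.40%.

92.40%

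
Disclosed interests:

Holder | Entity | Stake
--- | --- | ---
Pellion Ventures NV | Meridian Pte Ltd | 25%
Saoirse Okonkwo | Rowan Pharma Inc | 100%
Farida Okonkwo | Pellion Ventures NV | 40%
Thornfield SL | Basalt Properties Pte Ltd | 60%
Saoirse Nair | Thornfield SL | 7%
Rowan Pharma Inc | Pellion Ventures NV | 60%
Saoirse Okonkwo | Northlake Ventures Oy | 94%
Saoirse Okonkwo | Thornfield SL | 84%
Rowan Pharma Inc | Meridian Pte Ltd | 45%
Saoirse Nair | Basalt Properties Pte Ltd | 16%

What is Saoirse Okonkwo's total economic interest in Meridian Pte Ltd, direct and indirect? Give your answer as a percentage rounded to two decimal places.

Saoirse Okonkwo reaches Meridian along 2 paths.
Via Rowan: 100% × 45% = 45%.
Via Rowan → Pellion: 100% × 60% × 25% = 15%.
Total: 45% + 15% = 60%.
Rounded: 60.00%.

60.00%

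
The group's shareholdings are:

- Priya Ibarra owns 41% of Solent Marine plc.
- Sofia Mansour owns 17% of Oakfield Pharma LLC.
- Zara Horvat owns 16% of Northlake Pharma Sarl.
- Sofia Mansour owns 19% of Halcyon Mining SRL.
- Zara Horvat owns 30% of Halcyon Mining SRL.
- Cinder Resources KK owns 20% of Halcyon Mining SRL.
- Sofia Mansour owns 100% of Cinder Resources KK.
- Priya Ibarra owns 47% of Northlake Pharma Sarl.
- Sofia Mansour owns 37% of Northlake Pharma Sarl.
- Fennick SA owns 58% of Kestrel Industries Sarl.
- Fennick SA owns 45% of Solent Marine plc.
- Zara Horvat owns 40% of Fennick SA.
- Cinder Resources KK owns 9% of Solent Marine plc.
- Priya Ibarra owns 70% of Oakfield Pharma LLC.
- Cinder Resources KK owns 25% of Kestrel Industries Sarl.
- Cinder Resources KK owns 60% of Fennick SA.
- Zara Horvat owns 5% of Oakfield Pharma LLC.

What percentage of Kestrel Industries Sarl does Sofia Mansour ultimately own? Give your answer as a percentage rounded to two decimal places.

Sofia reaches Kestrel along 2 paths.
Via Cinder → Fennick: 100% × 60% × 58% = 34.8%.
Via Cinder: 100% × 25% = 25%.
Total: 34.8% + 25% = 59.8%.
Rounded: 59.80%.

59.80%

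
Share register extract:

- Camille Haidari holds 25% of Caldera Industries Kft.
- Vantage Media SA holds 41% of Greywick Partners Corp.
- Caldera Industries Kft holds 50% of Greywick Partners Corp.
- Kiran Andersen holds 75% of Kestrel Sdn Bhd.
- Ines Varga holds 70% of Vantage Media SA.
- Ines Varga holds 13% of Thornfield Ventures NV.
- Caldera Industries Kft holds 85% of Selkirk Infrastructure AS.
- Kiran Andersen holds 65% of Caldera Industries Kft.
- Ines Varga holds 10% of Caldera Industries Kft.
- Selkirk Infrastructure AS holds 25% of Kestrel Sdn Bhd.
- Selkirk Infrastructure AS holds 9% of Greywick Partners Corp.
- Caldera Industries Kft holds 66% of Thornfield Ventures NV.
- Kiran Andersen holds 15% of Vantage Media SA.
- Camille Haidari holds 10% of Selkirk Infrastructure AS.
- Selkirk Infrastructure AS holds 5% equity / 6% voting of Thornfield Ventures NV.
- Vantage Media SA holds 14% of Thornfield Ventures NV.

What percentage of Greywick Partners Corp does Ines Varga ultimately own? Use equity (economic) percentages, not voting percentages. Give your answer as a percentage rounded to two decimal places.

Ines reaches Greywick along 3 paths.
Via Caldera → Selkirk: 10% × 85% × 9% = 0.765%.
Via Vantage: 70% × 41% = 28.7%.
Via Caldera: 10% × 50% = 5%.
Total: 0.765% + 28.7% + 5% = 34.465%.
Rounded: 34.47%.

34.47%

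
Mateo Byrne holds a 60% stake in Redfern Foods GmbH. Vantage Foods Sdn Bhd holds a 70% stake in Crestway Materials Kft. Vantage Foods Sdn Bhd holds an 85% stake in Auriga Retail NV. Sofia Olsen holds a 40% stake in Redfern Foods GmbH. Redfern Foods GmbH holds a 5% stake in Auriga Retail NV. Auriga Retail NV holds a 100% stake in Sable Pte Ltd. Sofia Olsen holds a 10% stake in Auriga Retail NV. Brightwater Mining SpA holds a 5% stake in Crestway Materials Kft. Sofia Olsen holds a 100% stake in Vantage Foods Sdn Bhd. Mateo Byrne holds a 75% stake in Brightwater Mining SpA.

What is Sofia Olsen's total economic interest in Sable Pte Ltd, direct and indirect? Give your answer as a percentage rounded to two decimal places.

97.00%

Sofia reaches Sable along 3 paths.
Via Auriga: 10% × 100% = 10%.
Via Redfern → Auriga: 40% × 5% × 100% = 2%.
Via Vantage → Auriga: 100% × 85% × 100% = 85%.
Total: 10% + 2% + 85% = 97%.
Rounded: 97.00%.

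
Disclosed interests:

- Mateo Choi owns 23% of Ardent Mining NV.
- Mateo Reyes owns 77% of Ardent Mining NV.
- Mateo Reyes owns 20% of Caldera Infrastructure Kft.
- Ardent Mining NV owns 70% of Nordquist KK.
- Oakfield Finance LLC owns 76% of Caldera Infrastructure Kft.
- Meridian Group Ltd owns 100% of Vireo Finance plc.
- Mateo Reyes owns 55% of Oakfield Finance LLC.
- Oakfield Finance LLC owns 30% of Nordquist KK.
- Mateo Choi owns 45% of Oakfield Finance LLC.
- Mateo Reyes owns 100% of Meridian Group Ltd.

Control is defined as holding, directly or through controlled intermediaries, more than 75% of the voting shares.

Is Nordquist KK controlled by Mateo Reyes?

No

Mateo Reyes holds 100% of Meridian, so Mateo Reyes controls Meridian.
Mateo Reyes holds 77% of Ardent, so Mateo Reyes controls Ardent.
Meridian holds 100% of Vireo, so Mateo Reyes controls Vireo.
In Nordquist, Mateo Reyes's side holds only 70%, not > 75%.
So Mateo Reyes does not control Nordquist.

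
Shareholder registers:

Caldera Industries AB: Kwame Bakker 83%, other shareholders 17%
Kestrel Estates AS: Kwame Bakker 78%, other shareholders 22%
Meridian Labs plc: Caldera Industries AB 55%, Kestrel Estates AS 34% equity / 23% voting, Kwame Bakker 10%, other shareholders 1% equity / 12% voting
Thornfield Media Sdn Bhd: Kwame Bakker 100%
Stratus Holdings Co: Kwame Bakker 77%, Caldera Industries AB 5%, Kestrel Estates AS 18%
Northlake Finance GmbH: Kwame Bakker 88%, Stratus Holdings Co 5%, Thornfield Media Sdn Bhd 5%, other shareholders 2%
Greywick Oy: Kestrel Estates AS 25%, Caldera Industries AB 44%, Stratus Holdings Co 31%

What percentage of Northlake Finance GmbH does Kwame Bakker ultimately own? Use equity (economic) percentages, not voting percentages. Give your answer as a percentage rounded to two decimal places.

97.76%

Kwame reaches Northlake along 5 paths.
Direct stake: 88% = 88%.
Via Stratus: 77% × 5% = 3.85%.
Via Caldera → Stratus: 83% × 5% × 5% = 0.2075%.
Via Kestrel → Stratus: 78% × 18% × 5% = 0.702%.
Via Thornfield: 100% × 5% = 5%.
Total: 88% + 3.85% + 0.2075% + 0.702% + 5% = 97.7595%.
Rounded: 97.76%.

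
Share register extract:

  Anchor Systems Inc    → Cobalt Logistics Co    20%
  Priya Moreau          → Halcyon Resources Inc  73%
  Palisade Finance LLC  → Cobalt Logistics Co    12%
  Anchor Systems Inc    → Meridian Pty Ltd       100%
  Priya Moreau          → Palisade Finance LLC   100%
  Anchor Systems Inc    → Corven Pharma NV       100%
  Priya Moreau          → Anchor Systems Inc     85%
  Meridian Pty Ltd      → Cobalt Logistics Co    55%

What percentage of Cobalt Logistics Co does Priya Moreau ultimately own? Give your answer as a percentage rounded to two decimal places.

75.75%

Priya reaches Cobalt along 3 paths.
Via Anchor → Meridian: 85% × 100% × 55% = 46.75%.
Via Anchor: 85% × 20% = 17%.
Via Palisade: 100% × 12% = 12%.
Total: 46.75% + 17% + 12% = 75.75%.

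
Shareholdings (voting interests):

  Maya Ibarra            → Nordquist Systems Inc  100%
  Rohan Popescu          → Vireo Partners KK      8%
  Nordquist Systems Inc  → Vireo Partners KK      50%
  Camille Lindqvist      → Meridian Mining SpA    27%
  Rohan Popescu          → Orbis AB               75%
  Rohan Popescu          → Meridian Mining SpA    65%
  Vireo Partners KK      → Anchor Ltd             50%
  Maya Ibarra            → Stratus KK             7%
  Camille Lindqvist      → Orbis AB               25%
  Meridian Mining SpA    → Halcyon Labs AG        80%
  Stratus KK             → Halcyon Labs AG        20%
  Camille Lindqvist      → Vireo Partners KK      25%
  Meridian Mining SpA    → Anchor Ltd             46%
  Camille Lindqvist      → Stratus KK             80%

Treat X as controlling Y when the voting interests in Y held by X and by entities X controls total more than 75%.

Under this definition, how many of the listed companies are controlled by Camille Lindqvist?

Camille holds 80% of Stratus, so Camille controls Stratus.
No other company's threshold is met.
Camille controls 1 company.

1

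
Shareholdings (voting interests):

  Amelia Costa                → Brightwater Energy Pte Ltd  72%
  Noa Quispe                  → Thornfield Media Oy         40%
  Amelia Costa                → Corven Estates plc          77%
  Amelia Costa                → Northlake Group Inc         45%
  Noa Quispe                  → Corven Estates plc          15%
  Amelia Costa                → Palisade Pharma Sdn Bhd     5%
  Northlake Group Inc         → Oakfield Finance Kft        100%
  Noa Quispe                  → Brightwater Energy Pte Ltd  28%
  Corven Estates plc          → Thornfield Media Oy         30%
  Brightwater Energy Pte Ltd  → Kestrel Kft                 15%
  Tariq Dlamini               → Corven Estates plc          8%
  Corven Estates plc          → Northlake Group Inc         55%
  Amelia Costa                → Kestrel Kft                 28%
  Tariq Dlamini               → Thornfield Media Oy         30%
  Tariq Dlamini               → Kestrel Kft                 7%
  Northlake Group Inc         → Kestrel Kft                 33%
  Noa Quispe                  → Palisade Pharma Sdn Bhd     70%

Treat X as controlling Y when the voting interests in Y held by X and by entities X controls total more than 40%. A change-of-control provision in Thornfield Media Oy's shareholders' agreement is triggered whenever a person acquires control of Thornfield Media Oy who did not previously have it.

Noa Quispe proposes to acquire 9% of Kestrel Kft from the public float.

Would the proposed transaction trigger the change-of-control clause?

The purchase changes only Noa's holdings, so Noa is the only person who could newly come to control Thornfield.
Noa holds 70% of Palisade, so Noa controls Palisade.
In Thornfield, Noa's side holds only 40%, not > 40%.
So before the transaction, Noa does not control Thornfield.
After the purchase, Noa holds 9% of Kestrel directly.
Noa's side now holds 9% of Kestrel, not > 40%, so Noa still does not control Kestrel.
After the transaction, Noa's side holds 40% of Thornfield, not > 40%, so Noa still does not control Thornfield.
No new person acquires control, so the clause is not triggered.

No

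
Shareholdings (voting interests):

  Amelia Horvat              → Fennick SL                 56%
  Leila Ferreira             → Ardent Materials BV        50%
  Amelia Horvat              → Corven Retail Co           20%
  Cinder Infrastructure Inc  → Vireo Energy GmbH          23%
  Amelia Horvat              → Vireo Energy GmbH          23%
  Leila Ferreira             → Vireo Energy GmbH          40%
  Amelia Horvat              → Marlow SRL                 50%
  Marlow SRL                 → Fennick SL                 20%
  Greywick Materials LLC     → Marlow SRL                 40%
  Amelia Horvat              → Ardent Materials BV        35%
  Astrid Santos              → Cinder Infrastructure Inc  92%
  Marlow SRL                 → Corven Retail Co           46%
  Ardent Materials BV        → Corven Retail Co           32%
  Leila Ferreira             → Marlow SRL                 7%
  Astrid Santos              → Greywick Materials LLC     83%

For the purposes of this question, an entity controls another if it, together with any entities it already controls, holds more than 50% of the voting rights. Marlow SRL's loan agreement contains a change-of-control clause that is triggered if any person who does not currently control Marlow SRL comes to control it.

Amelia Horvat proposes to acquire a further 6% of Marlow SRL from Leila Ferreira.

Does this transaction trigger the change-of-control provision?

The purchase adds only to Amelia's holdings (Leila's stake shrinks), so Amelia is the only person who could newly come to control Marlow.
Amelia holds 56% of Fennick, so Amelia controls Fennick.
In Marlow, Amelia's side holds only 50%, not > 50%.
So before the transaction, Amelia does not control Marlow.
After the purchase, Amelia's direct stake in Marlow rises to 50% + 6% = 56%, and Leila's stake falls to 1%.
Amelia holds 56% of Marlow, so Amelia controls Marlow.
Amelia did not control Marlow before and does after, so the clause is triggered.

Yes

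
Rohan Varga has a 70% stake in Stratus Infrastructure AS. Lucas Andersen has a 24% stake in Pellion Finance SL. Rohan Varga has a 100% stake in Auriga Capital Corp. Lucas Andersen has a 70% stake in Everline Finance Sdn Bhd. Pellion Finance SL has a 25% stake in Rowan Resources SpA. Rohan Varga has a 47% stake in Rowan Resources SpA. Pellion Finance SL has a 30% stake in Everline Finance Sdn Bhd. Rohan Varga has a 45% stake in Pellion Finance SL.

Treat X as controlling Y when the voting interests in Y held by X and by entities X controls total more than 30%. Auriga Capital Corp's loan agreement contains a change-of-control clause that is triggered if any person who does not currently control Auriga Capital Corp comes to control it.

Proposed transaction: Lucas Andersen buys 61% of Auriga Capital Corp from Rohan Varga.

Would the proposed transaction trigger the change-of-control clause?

Yes

The purchase adds only to Lucas's holdings (Rohan's stake shrinks), so Lucas is the only person who could newly come to control Auriga.
Lucas holds 70% of Everline, so Lucas controls Everline.
Neither Lucas nor any entity Lucas controls holds any voting interest in Auriga.
So before the transaction, Lucas does not control Auriga.
After the purchase, Lucas holds 61% of Auriga directly, and Rohan's stake falls to 39%.
Lucas holds 61% of Auriga, so Lucas controls Auriga.
Lucas did not control Auriga before and does after, so the clause is triggered.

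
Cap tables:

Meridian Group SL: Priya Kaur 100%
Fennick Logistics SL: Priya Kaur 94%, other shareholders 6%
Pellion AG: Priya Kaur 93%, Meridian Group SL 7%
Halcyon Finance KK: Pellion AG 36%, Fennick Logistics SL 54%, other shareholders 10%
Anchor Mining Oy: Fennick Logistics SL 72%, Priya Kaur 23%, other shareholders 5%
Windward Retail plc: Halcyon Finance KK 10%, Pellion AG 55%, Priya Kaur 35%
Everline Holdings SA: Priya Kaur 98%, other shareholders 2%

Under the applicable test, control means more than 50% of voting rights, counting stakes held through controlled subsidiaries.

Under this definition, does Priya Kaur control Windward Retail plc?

Priya holds 94% of Fennick, so Priya controls Fennick.
Priya holds 100% of Meridian, so Priya controls Meridian.
Priya and Meridian together hold 93% + 7% = 100% of Pellion, so Priya controls Pellion.
Pellion and Fennick together hold 36% + 54% = 90% of Halcyon, so Priya controls Halcyon.
Halcyon and Pellion and Priya together hold 10% + 55% + 35% = 100% of Windward, so Priya controls Windward.

Yes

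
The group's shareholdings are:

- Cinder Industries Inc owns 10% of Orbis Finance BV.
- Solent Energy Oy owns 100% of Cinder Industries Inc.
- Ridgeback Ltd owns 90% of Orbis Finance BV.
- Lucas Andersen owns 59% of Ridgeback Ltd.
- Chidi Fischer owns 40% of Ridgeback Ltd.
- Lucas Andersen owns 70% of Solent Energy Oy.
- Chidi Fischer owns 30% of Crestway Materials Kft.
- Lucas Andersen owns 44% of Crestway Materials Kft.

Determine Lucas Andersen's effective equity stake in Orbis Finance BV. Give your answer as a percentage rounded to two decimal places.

60.10%

Lucas reaches Orbis along 2 paths.
Via Solent → Cinder: 70% × 100% × 10% = 7%.
Via Ridgeback: 59% × 90% = 53.1%.
Total: 7% + 53.1% = 60.1%.
Rounded: 60.10%.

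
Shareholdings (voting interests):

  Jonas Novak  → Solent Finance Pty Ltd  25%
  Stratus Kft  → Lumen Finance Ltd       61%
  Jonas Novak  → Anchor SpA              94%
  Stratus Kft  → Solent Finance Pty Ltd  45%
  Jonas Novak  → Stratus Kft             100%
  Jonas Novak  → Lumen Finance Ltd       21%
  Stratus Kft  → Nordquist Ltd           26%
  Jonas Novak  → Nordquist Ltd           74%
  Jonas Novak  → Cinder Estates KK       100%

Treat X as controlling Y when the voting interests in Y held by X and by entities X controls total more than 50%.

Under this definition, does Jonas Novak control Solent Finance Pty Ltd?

Yes

Jonas holds 100% of Stratus, so Jonas controls Stratus.
Jonas and Stratus together hold 25% + 45% = 70% of Solent, so Jonas controls Solent.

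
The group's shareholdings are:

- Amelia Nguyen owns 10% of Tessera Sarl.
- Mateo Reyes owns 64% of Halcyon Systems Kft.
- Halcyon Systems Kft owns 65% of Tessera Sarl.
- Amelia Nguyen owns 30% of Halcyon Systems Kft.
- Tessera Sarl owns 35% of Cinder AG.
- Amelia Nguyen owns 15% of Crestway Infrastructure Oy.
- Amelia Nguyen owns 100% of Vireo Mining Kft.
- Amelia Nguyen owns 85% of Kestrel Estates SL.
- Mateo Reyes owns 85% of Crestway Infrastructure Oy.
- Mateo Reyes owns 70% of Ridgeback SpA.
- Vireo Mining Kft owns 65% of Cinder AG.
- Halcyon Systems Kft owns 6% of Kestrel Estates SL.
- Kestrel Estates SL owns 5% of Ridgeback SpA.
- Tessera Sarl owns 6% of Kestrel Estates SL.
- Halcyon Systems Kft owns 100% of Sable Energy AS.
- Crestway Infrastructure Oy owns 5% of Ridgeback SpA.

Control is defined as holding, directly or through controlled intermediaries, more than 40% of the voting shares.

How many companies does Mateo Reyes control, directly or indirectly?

Mateo holds 85% of Crestway, so Mateo controls Crestway.
Mateo holds 64% of Halcyon, so Mateo controls Halcyon.
Halcyon holds 65% of Tessera, so Mateo controls Tessera.
Halcyon holds 100% of Sable, so Mateo controls Sable.
Mateo and Crestway together hold 70% + 5% = 75% of Ridgeback, so Mateo controls Ridgeback.
No other company's threshold is met.
Mateo controls 5 companies.

5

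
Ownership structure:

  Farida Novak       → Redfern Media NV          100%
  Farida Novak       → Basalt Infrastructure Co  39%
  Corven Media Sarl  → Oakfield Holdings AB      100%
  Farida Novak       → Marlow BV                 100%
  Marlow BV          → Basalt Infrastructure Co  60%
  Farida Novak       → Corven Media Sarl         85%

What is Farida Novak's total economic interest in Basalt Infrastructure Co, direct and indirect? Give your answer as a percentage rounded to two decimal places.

99.00%

Farida reaches Basalt along 2 paths.
Direct stake: 39% = 39%.
Via Marlow: 100% × 60% = 60%.
Total: 39% + 60% = 99%.
Rounded: 99.00%.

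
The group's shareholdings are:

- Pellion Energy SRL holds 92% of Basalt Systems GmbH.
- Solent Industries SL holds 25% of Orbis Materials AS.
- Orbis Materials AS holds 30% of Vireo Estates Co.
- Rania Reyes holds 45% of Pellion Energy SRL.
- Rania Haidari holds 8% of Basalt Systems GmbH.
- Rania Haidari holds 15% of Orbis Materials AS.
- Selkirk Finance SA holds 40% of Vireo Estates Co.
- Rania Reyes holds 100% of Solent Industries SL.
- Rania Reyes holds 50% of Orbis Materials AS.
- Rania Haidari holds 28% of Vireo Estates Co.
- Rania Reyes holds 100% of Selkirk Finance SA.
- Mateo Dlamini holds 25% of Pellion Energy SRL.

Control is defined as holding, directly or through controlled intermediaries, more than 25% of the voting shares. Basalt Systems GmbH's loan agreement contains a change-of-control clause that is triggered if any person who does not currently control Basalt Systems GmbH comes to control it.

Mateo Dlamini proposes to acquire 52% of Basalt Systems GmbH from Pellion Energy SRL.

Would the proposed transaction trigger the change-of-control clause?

Yes

The purchase adds only to Mateo's holdings (Pellion's stake shrinks), so Mateo is the only person who could newly come to control Basalt.
Mateo's largest direct stake is 25% in Pellion, which does not meet the threshold, so Mateo controls no company.
Neither Mateo nor any entity Mateo controls holds any voting interest in Basalt.
So before the transaction, Mateo does not control Basalt.
After the purchase, Mateo holds 52% of Basalt directly, and Pellion's stake falls to 40%.
Mateo holds 52% of Basalt, so Mateo controls Basalt.
Mateo did not control Basalt before and does after, so the clause is triggered.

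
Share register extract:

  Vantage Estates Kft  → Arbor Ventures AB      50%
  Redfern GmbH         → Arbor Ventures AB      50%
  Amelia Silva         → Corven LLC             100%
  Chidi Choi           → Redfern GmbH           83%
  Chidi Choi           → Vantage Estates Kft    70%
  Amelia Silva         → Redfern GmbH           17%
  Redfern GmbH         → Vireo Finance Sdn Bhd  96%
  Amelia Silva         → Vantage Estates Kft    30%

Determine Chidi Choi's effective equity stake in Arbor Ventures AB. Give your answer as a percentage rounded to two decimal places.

Chidi reaches Arbor along 2 paths.
Via Redfern: 83% × 50% = 41.5%.
Via Vantage: 70% × 50% = 35%.
Total: 41.5% + 35% = 76.5%.
Rounded: 76.50%.

76.50%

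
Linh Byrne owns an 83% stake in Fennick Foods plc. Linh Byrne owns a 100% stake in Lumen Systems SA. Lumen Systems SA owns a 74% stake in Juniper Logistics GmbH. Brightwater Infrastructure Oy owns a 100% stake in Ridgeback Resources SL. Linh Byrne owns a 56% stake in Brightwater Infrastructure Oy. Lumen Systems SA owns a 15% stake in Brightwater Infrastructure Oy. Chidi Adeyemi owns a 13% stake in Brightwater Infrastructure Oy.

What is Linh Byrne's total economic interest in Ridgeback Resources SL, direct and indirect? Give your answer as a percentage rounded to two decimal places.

Linh reaches Ridgeback along 2 paths.
Via Lumen → Brightwater: 100% × 15% × 100% = 15%.
Via Brightwater: 56% × 100% = 56%.
Total: 15% + 56% = 71%.
Rounded: 71.00%.

71.00%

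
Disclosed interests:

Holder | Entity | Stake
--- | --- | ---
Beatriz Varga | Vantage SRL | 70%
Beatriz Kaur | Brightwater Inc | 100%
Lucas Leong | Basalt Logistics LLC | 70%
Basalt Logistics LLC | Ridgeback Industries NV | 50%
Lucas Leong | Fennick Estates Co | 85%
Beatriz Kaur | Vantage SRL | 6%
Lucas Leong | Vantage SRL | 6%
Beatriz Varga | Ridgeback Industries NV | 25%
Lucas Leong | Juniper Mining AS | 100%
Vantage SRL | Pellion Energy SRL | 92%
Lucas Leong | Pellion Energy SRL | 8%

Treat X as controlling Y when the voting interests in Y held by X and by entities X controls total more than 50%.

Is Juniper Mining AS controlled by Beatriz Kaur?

Beatriz Kaur holds 100% of Brightwater, so Beatriz Kaur controls Brightwater.
Neither Beatriz Kaur nor any entity Beatriz Kaur controls holds any voting interest in Juniper.
So Beatriz Kaur does not control Juniper.

No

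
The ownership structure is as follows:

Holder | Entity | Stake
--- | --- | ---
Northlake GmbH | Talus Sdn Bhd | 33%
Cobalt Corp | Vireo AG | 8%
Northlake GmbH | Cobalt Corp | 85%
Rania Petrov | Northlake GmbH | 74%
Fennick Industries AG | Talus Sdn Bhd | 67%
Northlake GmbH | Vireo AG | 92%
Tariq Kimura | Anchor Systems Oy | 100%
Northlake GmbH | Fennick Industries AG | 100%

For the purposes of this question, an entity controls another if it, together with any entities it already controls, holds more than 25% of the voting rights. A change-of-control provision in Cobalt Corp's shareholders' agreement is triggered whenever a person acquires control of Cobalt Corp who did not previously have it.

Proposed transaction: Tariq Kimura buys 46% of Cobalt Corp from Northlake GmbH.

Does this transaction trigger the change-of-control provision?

The purchase adds only to Tariq's holdings (Northlake's stake shrinks), so Tariq is the only person who could newly come to control Cobalt.
Tariq holds 100% of Anchor, so Tariq controls Anchor.
Neither Tariq nor any entity Tariq controls holds any voting interest in Cobalt.
So before the transaction, Tariq does not control Cobalt.
After the purchase, Tariq holds 46% of Cobalt directly, and Northlake's stake falls to 39%.
Tariq holds 46% of Cobalt, so Tariq controls Cobalt.
Tariq did not control Cobalt before and does after, so the clause is triggered.

Yes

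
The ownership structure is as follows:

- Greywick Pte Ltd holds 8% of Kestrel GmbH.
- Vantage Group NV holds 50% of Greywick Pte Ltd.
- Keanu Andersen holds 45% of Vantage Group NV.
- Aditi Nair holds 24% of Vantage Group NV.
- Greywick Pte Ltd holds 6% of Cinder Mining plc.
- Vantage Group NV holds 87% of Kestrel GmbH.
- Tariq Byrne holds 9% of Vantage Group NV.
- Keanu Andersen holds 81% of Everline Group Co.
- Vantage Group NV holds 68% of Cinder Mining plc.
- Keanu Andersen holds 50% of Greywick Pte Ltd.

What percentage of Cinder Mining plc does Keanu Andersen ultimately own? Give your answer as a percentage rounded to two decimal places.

34.95%

Keanu reaches Cinder along 3 paths.
Via Vantage: 45% × 68% = 30.6%.
Via Greywick: 50% × 6% = 3%.
Via Vantage → Greywick: 45% × 50% × 6% = 1.35%.
Total: 30.6% + 3% + 1.35% = 34.95%.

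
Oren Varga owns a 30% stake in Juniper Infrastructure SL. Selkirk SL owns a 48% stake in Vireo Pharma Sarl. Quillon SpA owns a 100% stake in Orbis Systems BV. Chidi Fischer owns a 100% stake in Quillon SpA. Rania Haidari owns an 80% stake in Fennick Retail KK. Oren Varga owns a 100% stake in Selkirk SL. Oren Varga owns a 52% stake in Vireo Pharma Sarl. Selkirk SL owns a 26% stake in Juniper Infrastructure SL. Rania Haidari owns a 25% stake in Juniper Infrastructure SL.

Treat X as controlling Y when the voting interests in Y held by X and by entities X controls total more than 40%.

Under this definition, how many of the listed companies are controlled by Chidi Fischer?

Chidi holds 100% of Quillon, so Chidi controls Quillon.
Quillon holds 100% of Orbis, so Chidi controls Orbis.
No other company's threshold is met.
Chidi controls 2 companies.

2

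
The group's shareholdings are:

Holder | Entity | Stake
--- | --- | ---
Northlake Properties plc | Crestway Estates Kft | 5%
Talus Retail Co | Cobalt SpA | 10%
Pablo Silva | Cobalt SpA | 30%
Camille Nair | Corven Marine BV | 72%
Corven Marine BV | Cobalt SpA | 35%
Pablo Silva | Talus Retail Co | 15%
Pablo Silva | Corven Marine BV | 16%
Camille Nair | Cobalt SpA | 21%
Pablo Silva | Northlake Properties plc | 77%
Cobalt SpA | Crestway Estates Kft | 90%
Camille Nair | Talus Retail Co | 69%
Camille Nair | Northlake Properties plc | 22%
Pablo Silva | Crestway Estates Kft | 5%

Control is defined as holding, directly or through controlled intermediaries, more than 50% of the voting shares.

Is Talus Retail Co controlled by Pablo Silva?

Pablo holds 77% of Northlake, so Pablo controls Northlake.
In Talus, Pablo's side holds only 15%, not > 50%.
So Pablo does not control Talus.

No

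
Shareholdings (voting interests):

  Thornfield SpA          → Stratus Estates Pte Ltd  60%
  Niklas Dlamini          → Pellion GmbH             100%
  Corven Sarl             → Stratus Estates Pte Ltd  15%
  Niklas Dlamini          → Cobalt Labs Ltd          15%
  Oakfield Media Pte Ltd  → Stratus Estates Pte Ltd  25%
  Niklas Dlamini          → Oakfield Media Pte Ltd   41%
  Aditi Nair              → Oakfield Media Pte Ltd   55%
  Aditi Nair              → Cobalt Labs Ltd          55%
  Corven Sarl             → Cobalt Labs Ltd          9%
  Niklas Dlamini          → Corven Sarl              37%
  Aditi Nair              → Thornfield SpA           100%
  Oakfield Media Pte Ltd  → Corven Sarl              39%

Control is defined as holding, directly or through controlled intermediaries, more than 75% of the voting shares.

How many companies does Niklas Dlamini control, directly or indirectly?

Niklas holds 100% of Pellion, so Niklas controls Pellion.
No other company's threshold is met.
Niklas controls 1 company.

1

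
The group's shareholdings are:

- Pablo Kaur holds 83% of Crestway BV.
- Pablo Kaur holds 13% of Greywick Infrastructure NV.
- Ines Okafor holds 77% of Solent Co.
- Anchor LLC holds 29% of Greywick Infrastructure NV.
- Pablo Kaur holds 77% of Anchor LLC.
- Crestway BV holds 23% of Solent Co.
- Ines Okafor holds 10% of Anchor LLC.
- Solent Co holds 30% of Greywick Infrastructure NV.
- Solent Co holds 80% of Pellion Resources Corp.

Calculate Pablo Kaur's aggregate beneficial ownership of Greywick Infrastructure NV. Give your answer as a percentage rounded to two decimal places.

Pablo reaches Greywick along 3 paths.
Via Crestway → Solent: 83% × 23% × 30% = 5.727%.
Via Anchor: 77% × 29% = 22.33%.
Direct stake: 13% = 13%.
Total: 5.727% + 22.33% + 13% = 41.057%.
Rounded: 41.06%.

41.06%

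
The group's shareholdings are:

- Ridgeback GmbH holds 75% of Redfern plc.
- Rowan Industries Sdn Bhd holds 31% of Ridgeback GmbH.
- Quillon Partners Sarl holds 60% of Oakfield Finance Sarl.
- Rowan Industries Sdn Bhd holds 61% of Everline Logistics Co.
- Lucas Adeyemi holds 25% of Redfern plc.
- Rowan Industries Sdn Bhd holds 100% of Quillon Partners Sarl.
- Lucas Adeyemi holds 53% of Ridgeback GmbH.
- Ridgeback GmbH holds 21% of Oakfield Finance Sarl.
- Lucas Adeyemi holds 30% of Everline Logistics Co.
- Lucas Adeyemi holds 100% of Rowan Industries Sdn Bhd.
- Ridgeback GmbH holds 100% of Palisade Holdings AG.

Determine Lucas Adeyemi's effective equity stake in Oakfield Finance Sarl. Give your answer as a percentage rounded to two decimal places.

Lucas reaches Oakfield along 3 paths.
Via Ridgeback: 53% × 21% = 11.13%.
Via Rowan → Ridgeback: 100% × 31% × 21% = 6.51%.
Via Rowan → Quillon: 100% × 100% × 60% = 60%.
Total: 11.13% + 6.51% + 60% = 77.64%.

77.64%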